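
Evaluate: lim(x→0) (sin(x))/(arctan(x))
This is a 0/0 indeterminate form.

Apply L'Hôpital's rule: differentiate numerator and denominator separately.
  f(x) = sin(x)   ⇒   f'(x) = cos(x)
  g(x) = atan(x)   ⇒   g'(x) = 1/(x^2 + 1)
  lim(x→0) f'(x)/g'(x) = lim(x→0) (cos(x))/(1/(x^2 + 1))
  = 1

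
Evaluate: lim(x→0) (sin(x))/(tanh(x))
This is a 0/0 indeterminate form.

Apply L'Hôpital's rule: differentiate numerator and denominator separately.
  f(x) = sin(x)   ⇒   f'(x) = cos(x)
  g(x) = tanh(x)   ⇒   g'(x) = 1 - tanh(x)^2
  lim(x→0) f'(x)/g'(x) = lim(x→0) (cos(x))/(1 - tanh(x)^2)
  = 1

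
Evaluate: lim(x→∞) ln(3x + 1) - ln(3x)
This is an ∞-∞ indeterminate form.

Combine fractions or rationalize to convert ∞-∞ to 0/0 form:
  lim(x→∞) ln(3x + 1) - ln(3x) = 0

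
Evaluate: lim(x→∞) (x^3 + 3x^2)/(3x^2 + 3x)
This is an ∞/∞ indeterminate form.

Apply L'Hôpital's rule: differentiate numerator and denominator separately.
  f(x) = x^3 + 3·x^2   ⇒   f'(x) = 3·x^2 + 6·x
  g(x) = 3·x^2 + 3·x   ⇒   g'(x) = 6·x + 3
  lim(x→∞) f'(x)/g'(x) = lim(x→∞) (3·x^2 + 6·x)/(6·x + 3)
  = ∞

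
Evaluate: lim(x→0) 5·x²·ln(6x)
This is a 0·∞ indeterminate form.

Rewrite 0·∞ as a quotient (0/0 or ∞/∞ form), then apply L'Hôpital's rule:
  lim(x→0) 5·x²·ln(6x) = 0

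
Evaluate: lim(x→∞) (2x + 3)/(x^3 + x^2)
This is an ∞/∞ indeterminate form.

Apply L'Hôpital's rule: differentiate numerator and denominator separately.
  f(x) = 2·x + 3   ⇒   f'(x) = 2
  g(x) = x^3 + x^2   ⇒   g'(x) = 3·x^2 + 2·x
  lim(x→∞) f'(x)/g'(x) = lim(x→∞) (2)/(3·x^2 + 2·x)
  = 0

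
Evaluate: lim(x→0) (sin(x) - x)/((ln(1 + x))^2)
This is a 0/0 indeterminate form.

Apply L'Hôpital's rule: differentiate numerator and denominator separately.
  f(x) = -x + sin(x)   ⇒   f'(x) = cos(x) - 1
  g(x) = ln(x + 1)^2   ⇒   g'(x) = 2·ln(x + 1)/(x + 1)
  lim(x→0) f'(x)/g'(x) = lim(x→0) (cos(x) - 1)/(2·ln(x + 1)/(x + 1))
  = 0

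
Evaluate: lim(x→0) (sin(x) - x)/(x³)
This is a 0/0 indeterminate form.

Apply L'Hôpital's rule: differentiate numerator and denominator separately.
  f(x) = -x + sin(x)   ⇒   f'(x) = cos(x) - 1
  g(x) = x^3   ⇒   g'(x) = 3·x^2
  lim(x→0) f'(x)/g'(x) = lim(x→0) (cos(x) - 1)/(3·x^2)
  = -1/6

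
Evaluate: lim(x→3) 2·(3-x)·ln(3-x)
This is a 0·∞ indeterminate form.

Rewrite 0·∞ as a quotient (0/0 or ∞/∞ form), then apply L'Hôpital's rule:
  lim(x→3) 2·(3-x)·ln(3-x) = 0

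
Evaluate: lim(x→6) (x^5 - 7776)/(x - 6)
This is a standard limit.

Factor or rationalize the expression:
  lim(x→6) (x^5 - 7776)/(x - 6) = 6480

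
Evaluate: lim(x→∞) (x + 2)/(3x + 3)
This is an ∞/∞ indeterminate form.

Apply L'Hôpital's rule: differentiate numerator and denominator separately.
  f(x) = x + 2   ⇒   f'(x) = 1
  g(x) = 3·x + 3   ⇒   g'(x) = 3
  lim(x→∞) f'(x)/g'(x) = lim(x→∞) (1)/(3)
  = 1/3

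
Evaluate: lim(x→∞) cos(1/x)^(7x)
This is an exponential indeterminate form.

For exponential indeterminate forms, take the natural log:
  Let L = lim(x→∞) cos(1/x)^(7x)
  Then ln(L) = lim(x→∞) [exponent × ln(base)]
  Evaluate using L'Hôpital or standard limits, then exponentiate.
  L = 1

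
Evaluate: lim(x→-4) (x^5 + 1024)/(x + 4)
This is a standard limit.

Factor or rationalize the expression:
  lim(x→-4) (x^5 + 1024)/(x + 4) = 1280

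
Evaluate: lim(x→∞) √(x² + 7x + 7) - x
This is an ∞-∞ indeterminate form.

Combine fractions or rationalize to convert ∞-∞ to 0/0 form:
  lim(x→∞) √(x² + 7x + 7) - x = 7/2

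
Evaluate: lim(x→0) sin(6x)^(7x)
This is an exponential indeterminate form.

For exponential indeterminate forms, take the natural log:
  Let L = lim(x→0) sin(6x)^(7x)
  Then ln(L) = lim(x→0) [exponent × ln(base)]
  Evaluate using L'Hôpital or standard limits, then exponentiate.
  L = 1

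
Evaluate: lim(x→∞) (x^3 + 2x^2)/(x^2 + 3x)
This is an ∞/∞ indeterminate form.

Apply L'Hôpital's rule: differentiate numerator and denominator separately.
  f(x) = x^3 + 2·x^2   ⇒   f'(x) = 3·x^2 + 4·x
  g(x) = x^2 + 3·x   ⇒   g'(x) = 2·x + 3
  lim(x→∞) f'(x)/g'(x) = lim(x→∞) (3·x^2 + 4·x)/(2·x + 3)
  = ∞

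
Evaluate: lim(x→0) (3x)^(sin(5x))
This is an exponential indeterminate form.

For exponential indeterminate forms, take the natural log:
  Let L = lim(x→0) (3x)^(sin(5x))
  Then ln(L) = lim(x→0) [exponent × ln(base)]
  Evaluate using L'Hôpital or standard limits, then exponentiate.
  L = 1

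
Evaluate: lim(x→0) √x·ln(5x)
This is a 0·∞ indeterminate form.

Rewrite 0·∞ as a quotient (0/0 or ∞/∞ form), then apply L'Hôpital's rule:
  lim(x→0) √x·ln(5x) = 0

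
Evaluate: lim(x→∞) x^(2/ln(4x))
This is an exponential indeterminate form.

For exponential indeterminate forms, take the natural log:
  Let L = lim(x→∞) x^(2/ln(4x))
  Then ln(L) = lim(x→∞) [exponent × ln(base)]
  Evaluate using L'Hôpital or standard limits, then exponentiate.
  L = e²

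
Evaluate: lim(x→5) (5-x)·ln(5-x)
This is a 0·∞ indeterminate form.

Rewrite 0·∞ as a quotient (0/0 or ∞/∞ form), then apply L'Hôpital's rule:
  lim(x→5) (5-x)·ln(5-x) = 0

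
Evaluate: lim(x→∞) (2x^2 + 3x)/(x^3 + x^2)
This is an ∞/∞ indeterminate form.

Apply L'Hôpital's rule: differentiate numerator and denominator separately.
  f(x) = 2·x^2 + 3·x   ⇒   f'(x) = 4·x + 3
  g(x) = x^3 + x^2   ⇒   g'(x) = 3·x^2 + 2·x
  lim(x→∞) f'(x)/g'(x) = lim(x→∞) (4·x + 3)/(3·x^2 + 2·x)
  = 0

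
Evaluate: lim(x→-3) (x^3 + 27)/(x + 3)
This is a standard limit.

Factor or rationalize the expression:
  lim(x→-3) (x^3 + 27)/(x + 3) = 27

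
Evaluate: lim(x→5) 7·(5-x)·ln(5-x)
This is a 0·∞ indeterminate form.

Rewrite 0·∞ as a quotient (0/0 or ∞/∞ form), then apply L'Hôpital's rule:
  lim(x→5) 7·(5-x)·ln(5-x) = 0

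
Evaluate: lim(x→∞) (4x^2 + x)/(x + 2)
This is an ∞/∞ indeterminate form.

Apply L'Hôpital's rule: differentiate numerator and denominator separately.
  f(x) = 4·x^2 + x   ⇒   f'(x) = 8·x + 1
  g(x) = x + 2   ⇒   g'(x) = 1
  lim(x→∞) f'(x)/g'(x) = lim(x→∞) (8·x + 1)/(1)
  = ∞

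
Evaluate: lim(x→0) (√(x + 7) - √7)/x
This is a standard limit.

Factor or rationalize the expression:
  lim(x→0) (√(x + 7) - √7)/x = sqrt(7)/14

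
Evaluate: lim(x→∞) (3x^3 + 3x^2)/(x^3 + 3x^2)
This is an ∞/∞ indeterminate form.

Apply L'Hôpital's rule: differentiate numerator and denominator separately.
  f(x) = 3·x^3 + 3·x^2   ⇒   f'(x) = 9·x^2 + 6·x
  g(x) = x^3 + 3·x^2   ⇒   g'(x) = 3·x^2 + 6·x
  lim(x→∞) f'(x)/g'(x) = lim(x→∞) (9·x^2 + 6·x)/(3·x^2 + 6·x)
  = 3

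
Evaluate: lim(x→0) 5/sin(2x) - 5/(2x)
This is an ∞-∞ indeterminate form.

Combine fractions or rationalize to convert ∞-∞ to 0/0 form:
  lim(x→0) 5/sin(2x) - 5/(2x) = 0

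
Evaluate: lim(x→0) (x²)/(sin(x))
This is a 0/0 indeterminate form.

Apply L'Hôpital's rule: differentiate numerator and denominator separately.
  f(x) = x^2   ⇒   f'(x) = 2·x
  g(x) = sin(x)   ⇒   g'(x) = cos(x)
  lim(x→0) f'(x)/g'(x) = lim(x→0) (2·x)/(cos(x))
  = 0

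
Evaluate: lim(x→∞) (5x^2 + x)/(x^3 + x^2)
This is an ∞/∞ indeterminate form.

Apply L'Hôpital's rule: differentiate numerator and denominator separately.
  f(x) = 5·x^2 + x   ⇒   f'(x) = 10·x + 1
  g(x) = x^3 + x^2   ⇒   g'(x) = 3·x^2 + 2·x
  lim(x→∞) f'(x)/g'(x) = lim(x→∞) (10·x + 1)/(3·x^2 + 2·x)
  = 0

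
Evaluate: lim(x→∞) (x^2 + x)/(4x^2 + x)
This is an ∞/∞ indeterminate form.

Apply L'Hôpital's rule: differentiate numerator and denominator separately.
  f(x) = x^2 + x   ⇒   f'(x) = 2·x + 1
  g(x) = 4·x^2 + x   ⇒   g'(x) = 8·x + 1
  lim(x→∞) f'(x)/g'(x) = lim(x→∞) (2·x + 1)/(8·x + 1)
  = 1/4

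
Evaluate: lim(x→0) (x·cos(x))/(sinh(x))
This is a 0/0 indeterminate form.

Apply L'Hôpital's rule: differentiate numerator and denominator separately.
  f(x) = x·cos(x)   ⇒   f'(x) = -x·sin(x) + cos(x)
  g(x) = sinh(x)   ⇒   g'(x) = cosh(x)
  lim(x→0) f'(x)/g'(x) = lim(x→0) (-x·sin(x) + cos(x))/(cosh(x))
  = 1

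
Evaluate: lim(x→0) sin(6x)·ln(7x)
This is a 0·∞ indeterminate form.

Rewrite 0·∞ as a quotient (0/0 or ∞/∞ form), then apply L'Hôpital's rule:
  lim(x→0) sin(6x)·ln(7x) = 0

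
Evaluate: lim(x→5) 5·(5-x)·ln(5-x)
This is a 0·∞ indeterminate form.

Rewrite 0·∞ as a quotient (0/0 or ∞/∞ form), then apply L'Hôpital's rule:
  lim(x→5) 5·(5-x)·ln(5-x) = 0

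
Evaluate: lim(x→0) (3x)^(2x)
This is an exponential indeterminate form.

For exponential indeterminate forms, take the natural log:
  Let L = lim(x→0) (3x)^(2x)
  Then ln(L) = lim(x→0) [exponent × ln(base)]
  Evaluate using L'Hôpital or standard limits, then exponentiate.
  L = 1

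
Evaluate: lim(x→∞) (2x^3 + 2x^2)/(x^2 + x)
This is an ∞/∞ indeterminate form.

Apply L'Hôpital's rule: differentiate numerator and denominator separately.
  f(x) = 2·x^3 + 2·x^2   ⇒   f'(x) = 6·x^2 + 4·x
  g(x) = x^2 + x   ⇒   g'(x) = 2·x + 1
  lim(x→∞) f'(x)/g'(x) = lim(x→∞) (6·x^2 + 4·x)/(2·x + 1)
  = ∞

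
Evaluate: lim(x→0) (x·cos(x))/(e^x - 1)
This is a 0/0 indeterminate form.

Apply L'Hôpital's rule: differentiate numerator and denominator separately.
  f(x) = x·cos(x)   ⇒   f'(x) = -x·sin(x) + cos(x)
  g(x) = e^(x) - 1   ⇒   g'(x) = e^(x)
  lim(x→0) f'(x)/g'(x) = lim(x→0) (-x·sin(x) + cos(x))/(e^(x))
  = 1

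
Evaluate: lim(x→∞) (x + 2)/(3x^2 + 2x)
This is an ∞/∞ indeterminate form.

Apply L'Hôpital's rule: differentiate numerator and denominator separately.
  f(x) = x + 2   ⇒   f'(x) = 1
  g(x) = 3·x^2 + 2·x   ⇒   g'(x) = 6·x + 2
  lim(x→∞) f'(x)/g'(x) = lim(x→∞) (1)/(6·x + 2)
  = 0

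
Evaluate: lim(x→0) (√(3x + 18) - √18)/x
This is a standard limit.

Factor or rationalize the expression:
  lim(x→0) (√(3x + 18) - √18)/x = sqrt(2)/4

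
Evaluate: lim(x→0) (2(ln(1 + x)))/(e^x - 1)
This is a 0/0 indeterminate form.

Apply L'Hôpital's rule: differentiate numerator and denominator separately.
  f(x) = 2·ln(x + 1)   ⇒   f'(x) = 2/(x + 1)
  g(x) = e^(x) - 1   ⇒   g'(x) = e^(x)
  lim(x→0) f'(x)/g'(x) = lim(x→0) (2/(x + 1))/(e^(x))
  = 2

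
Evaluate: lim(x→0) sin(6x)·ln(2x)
This is a 0·∞ indeterminate form.

Rewrite 0·∞ as a quotient (0/0 or ∞/∞ form), then apply L'Hôpital's rule:
  lim(x→0) sin(6x)·ln(2x) = 0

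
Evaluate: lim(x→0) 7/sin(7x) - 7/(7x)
This is an ∞-∞ indeterminate form.

Combine fractions or rationalize to convert ∞-∞ to 0/0 form:
  lim(x→0) 7/sin(7x) - 7/(7x) = 0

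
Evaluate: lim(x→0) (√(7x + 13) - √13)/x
This is a standard limit.

Factor or rationalize the expression:
  lim(x→0) (√(7x + 13) - √13)/x = 7·sqrt(13)/26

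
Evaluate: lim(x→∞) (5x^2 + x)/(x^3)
This is an ∞/∞ indeterminate form.

Apply L'Hôpital's rule: differentiate numerator and denominator separately.
  f(x) = 5·x^2 + x   ⇒   f'(x) = 10·x + 1
  g(x) = x^3   ⇒   g'(x) = 3·x^2
  lim(x→∞) f'(x)/g'(x) = lim(x→∞) (10·x + 1)/(3·x^2)
  = 0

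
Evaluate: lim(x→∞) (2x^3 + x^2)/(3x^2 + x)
This is an ∞/∞ indeterminate form.

Apply L'Hôpital's rule: differentiate numerator and denominator separately.
  f(x) = 2·x^3 + x^2   ⇒   f'(x) = 6·x^2 + 2·x
  g(x) = 3·x^2 + x   ⇒   g'(x) = 6·x + 1
  lim(x→∞) f'(x)/g'(x) = lim(x→∞) (6·x^2 + 2·x)/(6·x + 1)
  = ∞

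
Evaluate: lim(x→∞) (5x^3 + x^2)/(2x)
This is an ∞/∞ indeterminate form.

Apply L'Hôpital's rule: differentiate numerator and denominator separately.
  f(x) = 5·x^3 + x^2   ⇒   f'(x) = 15·x^2 + 2·x
  g(x) = 2·x   ⇒   g'(x) = 2
  lim(x→∞) f'(x)/g'(x) = lim(x→∞) (15·x^2 + 2·x)/(2)
  = ∞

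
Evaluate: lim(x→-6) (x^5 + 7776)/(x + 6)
This is a standard limit.

Factor or rationalize the expression:
  lim(x→-6) (x^5 + 7776)/(x + 6) = 6480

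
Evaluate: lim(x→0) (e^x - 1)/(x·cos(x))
This is a 0/0 indeterminate form.

Apply L'Hôpital's rule: differentiate numerator and denominator separately.
  f(x) = e^(x) - 1   ⇒   f'(x) = e^(x)
  g(x) = x·cos(x)   ⇒   g'(x) = -x·sin(x) + cos(x)
  lim(x→0) f'(x)/g'(x) = lim(x→0) (e^(x))/(-x·sin(x) + cos(x))
  = 1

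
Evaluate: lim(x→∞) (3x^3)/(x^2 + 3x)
This is an ∞/∞ indeterminate form.

Apply L'Hôpital's rule: differentiate numerator and denominator separately.
  f(x) = 3·x^3   ⇒   f'(x) = 9·x^2
  g(x) = x^2 + 3·x   ⇒   g'(x) = 2·x + 3
  lim(x→∞) f'(x)/g'(x) = lim(x→∞) (9·x^2)/(2·x + 3)
  = ∞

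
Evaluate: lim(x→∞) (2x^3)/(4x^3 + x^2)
This is an ∞/∞ indeterminate form.

Apply L'Hôpital's rule: differentiate numerator and denominator separately.
  f(x) = 2·x^3   ⇒   f'(x) = 6·x^2
  g(x) = 4·x^3 + x^2   ⇒   g'(x) = 12·x^2 + 2·x
  lim(x→∞) f'(x)/g'(x) = lim(x→∞) (6·x^2)/(12·x^2 + 2·x)
  = 1/2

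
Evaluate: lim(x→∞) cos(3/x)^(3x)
This is an exponential indeterminate form.

For exponential indeterminate forms, take the natural log:
  Let L = lim(x→∞) cos(3/x)^(3x)
  Then ln(L) = lim(x→∞) [exponent × ln(base)]
  Evaluate using L'Hôpital or standard limits, then exponentiate.
  L = 1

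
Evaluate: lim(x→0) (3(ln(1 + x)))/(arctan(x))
This is a 0/0 indeterminate form.

Apply L'Hôpital's rule: differentiate numerator and denominator separately.
  f(x) = 3·ln(x + 1)   ⇒   f'(x) = 3/(x + 1)
  g(x) = atan(x)   ⇒   g'(x) = 1/(x^2 + 1)
  lim(x→0) f'(x)/g'(x) = lim(x→0) (3/(x + 1))/(1/(x^2 + 1))
  = 3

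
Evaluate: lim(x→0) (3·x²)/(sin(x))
This is a 0/0 indeterminate form.

Apply L'Hôpital's rule: differentiate numerator and denominator separately.
  f(x) = 3·x^2   ⇒   f'(x) = 6·x
  g(x) = sin(x)   ⇒   g'(x) = cos(x)
  lim(x→0) f'(x)/g'(x) = lim(x→0) (6·x)/(cos(x))
  = 0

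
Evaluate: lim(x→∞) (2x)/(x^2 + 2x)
This is an ∞/∞ indeterminate form.

Apply L'Hôpital's rule: differentiate numerator and denominator separately.
  f(x) = 2·x   ⇒   f'(x) = 2
  g(x) = x^2 + 2·x   ⇒   g'(x) = 2·x + 2
  lim(x→∞) f'(x)/g'(x) = lim(x→∞) (2)/(2·x + 2)
  = 0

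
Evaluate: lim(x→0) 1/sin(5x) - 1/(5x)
This is an ∞-∞ indeterminate form.

Combine fractions or rationalize to convert ∞-∞ to 0/0 form:
  lim(x→0) 1/sin(5x) - 1/(5x) = 0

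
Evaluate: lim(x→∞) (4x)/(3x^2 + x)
This is an ∞/∞ indeterminate form.

Apply L'Hôpital's rule: differentiate numerator and denominator separately.
  f(x) = 4·x   ⇒   f'(x) = 4
  g(x) = 3·x^2 + x   ⇒   g'(x) = 6·x + 1
  lim(x→∞) f'(x)/g'(x) = lim(x→∞) (4)/(6·x + 1)
  = 0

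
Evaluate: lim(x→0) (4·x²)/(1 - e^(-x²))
This is a 0/0 indeterminate form.

Apply L'Hôpital's rule: differentiate numerator and denominator separately.
  f(x) = 4·x^2   ⇒   f'(x) = 8·x
  g(x) = 1 - e^(-x^2)   ⇒   g'(x) = 2·x·e^(-x^2)
  lim(x→0) f'(x)/g'(x) = lim(x→0) (8·x)/(2·x·e^(-x^2))
  = 4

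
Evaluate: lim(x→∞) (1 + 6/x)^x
This is an exponential indeterminate form.

For exponential indeterminate forms, take the natural log:
  Let L = lim(x→∞) (1 + 6/x)^x
  Then ln(L) = lim(x→∞) [exponent × ln(base)]
  Evaluate using L'Hôpital or standard limits, then exponentiate.
  L = e^(6)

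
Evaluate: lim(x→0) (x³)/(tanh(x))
This is a 0/0 indeterminate form.

Apply L'Hôpital's rule: differentiate numerator and denominator separately.
  f(x) = x^3   ⇒   f'(x) = 3·x^2
  g(x) = tanh(x)   ⇒   g'(x) = 1 - tanh(x)^2
  lim(x→0) f'(x)/g'(x) = lim(x→0) (3·x^2)/(1 - tanh(x)^2)
  = 0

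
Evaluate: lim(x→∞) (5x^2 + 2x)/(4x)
This is an ∞/∞ indeterminate form.

Apply L'Hôpital's rule: differentiate numerator and denominator separately.
  f(x) = 5·x^2 + 2·x   ⇒   f'(x) = 10·x + 2
  g(x) = 4·x   ⇒   g'(x) = 4
  lim(x→∞) f'(x)/g'(x) = lim(x→∞) (10·x + 2)/(4)
  = ∞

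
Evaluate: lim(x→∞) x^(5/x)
This is an exponential indeterminate form.

For exponential indeterminate forms, take the natural log:
  Let L = lim(x→∞) x^(5/x)
  Then ln(L) = lim(x→∞) [exponent × ln(base)]
  Evaluate using L'Hôpital or standard limits, then exponentiate.
  L = 1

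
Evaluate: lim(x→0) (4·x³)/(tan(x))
This is a 0/0 indeterminate form.

Apply L'Hôpital's rule: differentiate numerator and denominator separately.
  f(x) = 4·x^3   ⇒   f'(x) = 12·x^2
  g(x) = tan(x)   ⇒   g'(x) = tan(x)^2 + 1
  lim(x→0) f'(x)/g'(x) = lim(x→0) (12·x^2)/(tan(x)^2 + 1)
  = 0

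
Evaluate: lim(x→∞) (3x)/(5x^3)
This is an ∞/∞ indeterminate form.

Apply L'Hôpital's rule: differentiate numerator and denominator separately.
  f(x) = 3·x   ⇒   f'(x) = 3
  g(x) = 5·x^3   ⇒   g'(x) = 15·x^2
  lim(x→∞) f'(x)/g'(x) = lim(x→∞) (3)/(15·x^2)
  = 0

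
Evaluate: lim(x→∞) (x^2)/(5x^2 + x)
This is an ∞/∞ indeterminate form.

Apply L'Hôpital's rule: differentiate numerator and denominator separately.
  f(x) = x^2   ⇒   f'(x) = 2·x
  g(x) = 5·x^2 + x   ⇒   g'(x) = 10·x + 1
  lim(x→∞) f'(x)/g'(x) = lim(x→∞) (2·x)/(10·x + 1)
  = 1/5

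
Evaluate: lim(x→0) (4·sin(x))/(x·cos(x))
This is a 0/0 indeterminate form.

Apply L'Hôpital's rule: differentiate numerator and denominator separately.
  f(x) = 4·sin(x)   ⇒   f'(x) = 4·cos(x)
  g(x) = x·cos(x)   ⇒   g'(x) = -x·sin(x) + cos(x)
  lim(x→0) f'(x)/g'(x) = lim(x→0) (4·cos(x))/(-x·sin(x) + cos(x))
  = 4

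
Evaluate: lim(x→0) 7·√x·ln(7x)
This is a 0·∞ indeterminate form.

Rewrite 0·∞ as a quotient (0/0 or ∞/∞ form), then apply L'Hôpital's rule:
  lim(x→0) 7·√x·ln(7x) = 0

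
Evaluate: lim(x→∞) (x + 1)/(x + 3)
This is an ∞/∞ indeterminate form.

Apply L'Hôpital's rule: differentiate numerator and denominator separately.
  f(x) = x + 1   ⇒   f'(x) = 1
  g(x) = x + 3   ⇒   g'(x) = 1
  lim(x→∞) f'(x)/g'(x) = lim(x→∞) (1)/(1)
  = 1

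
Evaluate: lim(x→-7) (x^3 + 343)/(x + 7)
This is a standard limit.

Factor or rationalize the expression:
  lim(x→-7) (x^3 + 343)/(x + 7) = 147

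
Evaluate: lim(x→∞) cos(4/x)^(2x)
This is an exponential indeterminate form.

For exponential indeterminate forms, take the natural log:
  Let L = lim(x→∞) cos(4/x)^(2x)
  Then ln(L) = lim(x→∞) [exponent × ln(base)]
  Evaluate using L'Hôpital or standard limits, then exponentiate.
  L = 1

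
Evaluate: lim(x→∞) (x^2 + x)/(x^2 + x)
This is an ∞/∞ indeterminate form.

Apply L'Hôpital's rule: differentiate numerator and denominator separately.
  f(x) = x^2 + x   ⇒   f'(x) = 2·x + 1
  g(x) = x^2 + x   ⇒   g'(x) = 2·x + 1
  lim(x→∞) f'(x)/g'(x) = lim(x→∞) (2·x + 1)/(2·x + 1)
  = 1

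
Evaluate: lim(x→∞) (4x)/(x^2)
This is an ∞/∞ indeterminate form.

Apply L'Hôpital's rule: differentiate numerator and denominator separately.
  f(x) = 4·x   ⇒   f'(x) = 4
  g(x) = x^2   ⇒   g'(x) = 2·x
  lim(x→∞) f'(x)/g'(x) = lim(x→∞) (4)/(2·x)
  = 0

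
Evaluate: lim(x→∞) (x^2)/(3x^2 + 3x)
This is an ∞/∞ indeterminate form.

Apply L'Hôpital's rule: differentiate numerator and denominator separately.
  f(x) = x^2   ⇒   f'(x) = 2·x
  g(x) = 3·x^2 + 3·x   ⇒   g'(x) = 6·x + 3
  lim(x→∞) f'(x)/g'(x) = lim(x→∞) (2·x)/(6·x + 3)
  = 1/3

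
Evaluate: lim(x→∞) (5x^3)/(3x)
This is an ∞/∞ indeterminate form.

Apply L'Hôpital's rule: differentiate numerator and denominator separately.
  f(x) = 5·x^3   ⇒   f'(x) = 15·x^2
  g(x) = 3·x   ⇒   g'(x) = 3
  lim(x→∞) f'(x)/g'(x) = lim(x→∞) (15·x^2)/(3)
  = ∞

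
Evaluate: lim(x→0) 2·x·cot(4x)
This is a 0·∞ indeterminate form.

Rewrite 0·∞ as a quotient (0/0 or ∞/∞ form), then apply L'Hôpital's rule:
  lim(x→0) 2·x·cot(4x) = 1/2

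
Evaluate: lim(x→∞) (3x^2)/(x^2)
This is an ∞/∞ indeterminate form.

Apply L'Hôpital's rule: differentiate numerator and denominator separately.
  f(x) = 3·x^2   ⇒   f'(x) = 6·x
  g(x) = x^2   ⇒   g'(x) = 2·x
  lim(x→∞) f'(x)/g'(x) = lim(x→∞) (6·x)/(2·x)
  = 3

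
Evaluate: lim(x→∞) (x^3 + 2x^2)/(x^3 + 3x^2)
This is an ∞/∞ indeterminate form.

Apply L'Hôpital's rule: differentiate numerator and denominator separately.
  f(x) = x^3 + 2·x^2   ⇒   f'(x) = 3·x^2 + 4·x
  g(x) = x^3 + 3·x^2   ⇒   g'(x) = 3·x^2 + 6·x
  lim(x→∞) f'(x)/g'(x) = lim(x→∞) (3·x^2 + 4·x)/(3·x^2 + 6·x)
  = 1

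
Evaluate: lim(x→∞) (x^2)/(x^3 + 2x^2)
This is an ∞/∞ indeterminate form.

Apply L'Hôpital's rule: differentiate numerator and denominator separately.
  f(x) = x^2   ⇒   f'(x) = 2·x
  g(x) = x^3 + 2·x^2   ⇒   g'(x) = 3·x^2 + 4·x
  lim(x→∞) f'(x)/g'(x) = lim(x→∞) (2·x)/(3·x^2 + 4·x)
  = 0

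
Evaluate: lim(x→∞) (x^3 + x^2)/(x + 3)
This is an ∞/∞ indeterminate form.

Apply L'Hôpital's rule: differentiate numerator and denominator separately.
  f(x) = x^3 + x^2   ⇒   f'(x) = 3·x^2 + 2·x
  g(x) = x + 3   ⇒   g'(x) = 1
  lim(x→∞) f'(x)/g'(x) = lim(x→∞) (3·x^2 + 2·x)/(1)
  = ∞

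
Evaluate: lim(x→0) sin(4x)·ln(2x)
This is a 0·∞ indeterminate form.

Rewrite 0·∞ as a quotient (0/0 or ∞/∞ form), then apply L'Hôpital's rule:
  lim(x→0) sin(4x)·ln(2x) = 0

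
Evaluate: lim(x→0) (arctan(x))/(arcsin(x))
This is a 0/0 indeterminate form.

Apply L'Hôpital's rule: differentiate numerator and denominator separately.
  f(x) = atan(x)   ⇒   f'(x) = 1/(x^2 + 1)
  g(x) = asin(x)   ⇒   g'(x) = 1/sqrt(1 - x^2)
  lim(x→0) f'(x)/g'(x) = lim(x→0) (1/(x^2 + 1))/(1/sqrt(1 - x^2))
  = 1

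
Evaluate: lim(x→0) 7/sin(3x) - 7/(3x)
This is an ∞-∞ indeterminate form.

Combine fractions or rationalize to convert ∞-∞ to 0/0 form:
  lim(x→0) 7/sin(3x) - 7/(3x) = 0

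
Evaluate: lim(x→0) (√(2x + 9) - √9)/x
This is a standard limit.

Factor or rationalize the expression:
  lim(x→0) (√(2x + 9) - √9)/x = 1/3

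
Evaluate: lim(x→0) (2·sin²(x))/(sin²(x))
This is a 0/0 indeterminate form.

Apply L'Hôpital's rule: differentiate numerator and denominator separately.
  f(x) = 2·sin(x)^2   ⇒   f'(x) = 4·sin(x)·cos(x)
  g(x) = sin(x)^2   ⇒   g'(x) = 2·sin(x)·cos(x)
  lim(x→0) f'(x)/g'(x) = lim(x→0) (4·sin(x)·cos(x))/(2·sin(x)·cos(x))
  = 2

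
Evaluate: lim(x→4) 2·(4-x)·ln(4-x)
This is a 0·∞ indeterminate form.

Rewrite 0·∞ as a quotient (0/0 or ∞/∞ form), then apply L'Hôpital's rule:
  lim(x→4) 2·(4-x)·ln(4-x) = 0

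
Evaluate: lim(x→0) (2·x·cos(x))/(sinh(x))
This is a 0/0 indeterminate form.

Apply L'Hôpital's rule: differentiate numerator and denominator separately.
  f(x) = 2·x·cos(x)   ⇒   f'(x) = -2·x·sin(x) + 2·cos(x)
  g(x) = sinh(x)   ⇒   g'(x) = cosh(x)
  lim(x→0) f'(x)/g'(x) = lim(x→0) (-2·x·sin(x) + 2·cos(x))/(cosh(x))
  = 2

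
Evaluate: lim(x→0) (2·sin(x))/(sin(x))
This is a 0/0 indeterminate form.

Apply L'Hôpital's rule: differentiate numerator and denominator separately.
  f(x) = 2·sin(x)   ⇒   f'(x) = 2·cos(x)
  g(x) = sin(x)   ⇒   g'(x) = cos(x)
  lim(x→0) f'(x)/g'(x) = lim(x→0) (2·cos(x))/(cos(x))
  = 2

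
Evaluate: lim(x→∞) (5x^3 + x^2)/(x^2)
This is an ∞/∞ indeterminate form.

Apply L'Hôpital's rule: differentiate numerator and denominator separately.
  f(x) = 5·x^3 + x^2   ⇒   f'(x) = 15·x^2 + 2·x
  g(x) = x^2   ⇒   g'(x) = 2·x
  lim(x→∞) f'(x)/g'(x) = lim(x→∞) (15·x^2 + 2·x)/(2·x)
  = ∞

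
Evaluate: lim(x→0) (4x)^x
This is an exponential indeterminate form.

For exponential indeterminate forms, take the natural log:
  Let L = lim(x→0) (4x)^x
  Then ln(L) = lim(x→0) [exponent × ln(base)]
  Evaluate using L'Hôpital or standard limits, then exponentiate.
  L = 1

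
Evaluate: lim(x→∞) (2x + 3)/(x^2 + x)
This is an ∞/∞ indeterminate form.

Apply L'Hôpital's rule: differentiate numerator and denominator separately.
  f(x) = 2·x + 3   ⇒   f'(x) = 2
  g(x) = x^2 + x   ⇒   g'(x) = 2·x + 1
  lim(x→∞) f'(x)/g'(x) = lim(x→∞) (2)/(2·x + 1)
  = 0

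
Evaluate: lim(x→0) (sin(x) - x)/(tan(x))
This is a 0/0 indeterminate form.

Apply L'Hôpital's rule: differentiate numerator and denominator separately.
  f(x) = -x + sin(x)   ⇒   f'(x) = cos(x) - 1
  g(x) = tan(x)   ⇒   g'(x) = tan(x)^2 + 1
  lim(x→0) f'(x)/g'(x) = lim(x→0) (cos(x) - 1)/(tan(x)^2 + 1)
  = 0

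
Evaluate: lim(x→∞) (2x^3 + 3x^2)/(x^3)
This is an ∞/∞ indeterminate form.

Apply L'Hôpital's rule: differentiate numerator and denominator separately.
  f(x) = 2·x^3 + 3·x^2   ⇒   f'(x) = 6·x^2 + 6·x
  g(x) = x^3   ⇒   g'(x) = 3·x^2
  lim(x→∞) f'(x)/g'(x) = lim(x→∞) (6·x^2 + 6·x)/(3·x^2)
  = 2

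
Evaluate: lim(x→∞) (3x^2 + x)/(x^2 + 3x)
This is an ∞/∞ indeterminate form.

Apply L'Hôpital's rule: differentiate numerator and denominator separately.
  f(x) = 3·x^2 + x   ⇒   f'(x) = 6·x + 1
  g(x) = x^2 + 3·x   ⇒   g'(x) = 2·x + 3
  lim(x→∞) f'(x)/g'(x) = lim(x→∞) (6·x + 1)/(2·x + 3)
  = 3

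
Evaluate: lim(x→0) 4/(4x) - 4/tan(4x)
This is an ∞-∞ indeterminate form.

Combine fractions or rationalize to convert ∞-∞ to 0/0 form:
  lim(x→0) 4/(4x) - 4/tan(4x) = 0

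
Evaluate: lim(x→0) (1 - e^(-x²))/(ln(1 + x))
This is a 0/0 indeterminate form.

Apply L'Hôpital's rule: differentiate numerator and denominator separately.
  f(x) = 1 - e^(-x^2)   ⇒   f'(x) = 2·x·e^(-x^2)
  g(x) = ln(x + 1)   ⇒   g'(x) = 1/(x + 1)
  lim(x→0) f'(x)/g'(x) = lim(x→0) (2·x·e^(-x^2))/(1/(x + 1))
  = 0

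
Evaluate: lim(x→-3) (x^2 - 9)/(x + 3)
This is a standard limit.

Factor or rationalize the expression:
  lim(x→-3) (x^2 - 9)/(x + 3) = -6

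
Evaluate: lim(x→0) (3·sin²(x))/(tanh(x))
This is a 0/0 indeterminate form.

Apply L'Hôpital's rule: differentiate numerator and denominator separately.
  f(x) = 3·sin(x)^2   ⇒   f'(x) = 6·sin(x)·cos(x)
  g(x) = tanh(x)   ⇒   g'(x) = 1 - tanh(x)^2
  lim(x→0) f'(x)/g'(x) = lim(x→0) (6·sin(x)·cos(x))/(1 - tanh(x)^2)
  = 0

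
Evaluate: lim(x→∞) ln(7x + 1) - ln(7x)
This is an ∞-∞ indeterminate form.

Combine fractions or rationalize to convert ∞-∞ to 0/0 form:
  lim(x→∞) ln(7x + 1) - ln(7x) = 0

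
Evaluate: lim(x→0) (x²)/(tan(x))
This is a 0/0 indeterminate form.

Apply L'Hôpital's rule: differentiate numerator and denominator separately.
  f(x) = x^2   ⇒   f'(x) = 2·x
  g(x) = tan(x)   ⇒   g'(x) = tan(x)^2 + 1
  lim(x→0) f'(x)/g'(x) = lim(x→0) (2·x)/(tan(x)^2 + 1)
  = 0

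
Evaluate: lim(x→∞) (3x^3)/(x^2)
This is an ∞/∞ indeterminate form.

Apply L'Hôpital's rule: differentiate numerator and denominator separately.
  f(x) = 3·x^3   ⇒   f'(x) = 9·x^2
  g(x) = x^2   ⇒   g'(x) = 2·x
  lim(x→∞) f'(x)/g'(x) = lim(x→∞) (9·x^2)/(2·x)
  = ∞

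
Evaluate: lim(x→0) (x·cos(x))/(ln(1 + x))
This is a 0/0 indeterminate form.

Apply L'Hôpital's rule: differentiate numerator and denominator separately.
  f(x) = x·cos(x)   ⇒   f'(x) = -x·sin(x) + cos(x)
  g(x) = ln(x + 1)   ⇒   g'(x) = 1/(x + 1)
  lim(x→0) f'(x)/g'(x) = lim(x→0) (-x·sin(x) + cos(x))/(1/(x + 1))
  = 1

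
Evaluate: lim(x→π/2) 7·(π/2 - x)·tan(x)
This is a 0·∞ indeterminate form.

Rewrite 0·∞ as a quotient (0/0 or ∞/∞ form), then apply L'Hôpital's rule:
  lim(x→π/2) 7·(π/2 - x)·tan(x) = 7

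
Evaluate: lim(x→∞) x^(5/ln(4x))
This is an exponential indeterminate form.

For exponential indeterminate forms, take the natural log:
  Let L = lim(x→∞) x^(5/ln(4x))
  Then ln(L) = lim(x→∞) [exponent × ln(base)]
  Evaluate using L'Hôpital or standard limits, then exponentiate.
  L = e^(5)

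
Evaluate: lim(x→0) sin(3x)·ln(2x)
This is a 0·∞ indeterminate form.

Rewrite 0·∞ as a quotient (0/0 or ∞/∞ form), then apply L'Hôpital's rule:
  lim(x→0) sin(3x)·ln(2x) = 0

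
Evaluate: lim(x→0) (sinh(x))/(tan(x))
This is a 0/0 indeterminate form.

Apply L'Hôpital's rule: differentiate numerator and denominator separately.
  f(x) = sinh(x)   ⇒   f'(x) = cosh(x)
  g(x) = tan(x)   ⇒   g'(x) = tan(x)^2 + 1
  lim(x→0) f'(x)/g'(x) = lim(x→0) (cosh(x))/(tan(x)^2 + 1)
  = 1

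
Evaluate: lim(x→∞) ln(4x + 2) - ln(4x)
This is an ∞-∞ indeterminate form.

Combine fractions or rationalize to convert ∞-∞ to 0/0 form:
  lim(x→∞) ln(4x + 2) - ln(4x) = 0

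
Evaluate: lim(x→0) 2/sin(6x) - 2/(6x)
This is an ∞-∞ indeterminate form.

Combine fractions or rationalize to convert ∞-∞ to 0/0 form:
  lim(x→0) 2/sin(6x) - 2/(6x) = 0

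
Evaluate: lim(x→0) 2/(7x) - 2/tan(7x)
This is an ∞-∞ indeterminate form.

Combine fractions or rationalize to convert ∞-∞ to 0/0 form:
  lim(x→0) 2/(7x) - 2/tan(7x) = 0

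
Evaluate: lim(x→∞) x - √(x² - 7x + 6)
This is an ∞-∞ indeterminate form.

Combine fractions or rationalize to convert ∞-∞ to 0/0 form:
  lim(x→∞) x - √(x² - 7x + 6) = 7/2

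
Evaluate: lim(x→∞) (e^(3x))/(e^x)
This is an ∞/∞ indeterminate form.

Apply L'Hôpital's rule: differentiate numerator and denominator separately.
  f(x) = e^(3·x)   ⇒   f'(x) = 3·e^(3·x)
  g(x) = e^(x)   ⇒   g'(x) = e^(x)
  lim(x→∞) f'(x)/g'(x) = lim(x→∞) (3·e^(3·x))/(e^(x))
  = ∞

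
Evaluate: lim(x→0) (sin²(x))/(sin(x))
This is a 0/0 indeterminate form.

Apply L'Hôpital's rule: differentiate numerator and denominator separately.
  f(x) = sin(x)^2   ⇒   f'(x) = 2·sin(x)·cos(x)
  g(x) = sin(x)   ⇒   g'(x) = cos(x)
  lim(x→0) f'(x)/g'(x) = lim(x→0) (2·sin(x)·cos(x))/(cos(x))
  = 0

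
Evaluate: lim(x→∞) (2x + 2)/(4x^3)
This is an ∞/∞ indeterminate form.

Apply L'Hôpital's rule: differentiate numerator and denominator separately.
  f(x) = 2·x + 2   ⇒   f'(x) = 2
  g(x) = 4·x^3   ⇒   g'(x) = 12·x^2
  lim(x→∞) f'(x)/g'(x) = lim(x→∞) (2)/(12·x^2)
  = 0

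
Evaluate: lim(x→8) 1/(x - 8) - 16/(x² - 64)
This is an ∞-∞ indeterminate form.

Combine fractions or rationalize to convert ∞-∞ to 0/0 form:
  lim(x→8) 1/(x - 8) - 16/(x² - 64) = 1/16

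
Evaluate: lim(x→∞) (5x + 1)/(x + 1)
This is an ∞/∞ indeterminate form.

Apply L'Hôpital's rule: differentiate numerator and denominator separately.
  f(x) = 5·x + 1   ⇒   f'(x) = 5
  g(x) = x + 1   ⇒   g'(x) = 1
  lim(x→∞) f'(x)/g'(x) = lim(x→∞) (5)/(1)
  = 5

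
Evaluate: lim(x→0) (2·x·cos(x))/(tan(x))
This is a 0/0 indeterminate form.

Apply L'Hôpital's rule: differentiate numerator and denominator separately.
  f(x) = 2·x·cos(x)   ⇒   f'(x) = -2·x·sin(x) + 2·cos(x)
  g(x) = tan(x)   ⇒   g'(x) = tan(x)^2 + 1
  lim(x→0) f'(x)/g'(x) = lim(x→0) (-2·x·sin(x) + 2·cos(x))/(tan(x)^2 + 1)
  = 2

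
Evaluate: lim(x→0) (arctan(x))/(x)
This is a 0/0 indeterminate form.

Apply L'Hôpital's rule: differentiate numerator and denominator separately.
  f(x) = atan(x)   ⇒   f'(x) = 1/(x^2 + 1)
  g(x) = x   ⇒   g'(x) = 1
  lim(x→0) f'(x)/g'(x) = lim(x→0) (1/(x^2 + 1))/(1)
  = 1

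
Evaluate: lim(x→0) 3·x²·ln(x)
This is a 0·∞ indeterminate form.

Rewrite 0·∞ as a quotient (0/0 or ∞/∞ form), then apply L'Hôpital's rule:
  lim(x→0) 3·x²·ln(x) = 0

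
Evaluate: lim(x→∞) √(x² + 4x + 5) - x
This is an ∞-∞ indeterminate form.

Combine fractions or rationalize to convert ∞-∞ to 0/0 form:
  lim(x→∞) √(x² + 4x + 5) - x = 2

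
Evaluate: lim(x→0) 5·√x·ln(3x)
This is a 0·∞ indeterminate form.

Rewrite 0·∞ as a quotient (0/0 or ∞/∞ form), then apply L'Hôpital's rule:
  lim(x→0) 5·√x·ln(3x) = 0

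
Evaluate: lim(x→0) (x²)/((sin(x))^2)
This is a 0/0 indeterminate form.

Apply L'Hôpital's rule: differentiate numerator and denominator separately.
  f(x) = x^2   ⇒   f'(x) = 2·x
  g(x) = sin(x)^2   ⇒   g'(x) = 2·sin(x)·cos(x)
  lim(x→0) f'(x)/g'(x) = lim(x→0) (2·x)/(2·sin(x)·cos(x))
  = 1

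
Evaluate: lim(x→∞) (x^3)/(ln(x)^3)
This is an ∞/∞ indeterminate form.

Apply L'Hôpital's rule: differentiate numerator and denominator separately.
  f(x) = x^3   ⇒   f'(x) = 3·x^2
  g(x) = ln(x)^3   ⇒   g'(x) = 3·ln(x)^2/x
  lim(x→∞) f'(x)/g'(x) = lim(x→∞) (3·x^2)/(3·ln(x)^2/x)
  = ∞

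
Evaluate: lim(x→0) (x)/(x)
This is a 0/0 indeterminate form.

Apply L'Hôpital's rule: differentiate numerator and denominator separately.
  f(x) = x   ⇒   f'(x) = 1
  g(x) = x   ⇒   g'(x) = 1
  lim(x→0) f'(x)/g'(x) = lim(x→0) (1)/(1)
  = 1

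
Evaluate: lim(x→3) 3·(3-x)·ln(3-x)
This is a 0·∞ indeterminate form.

Rewrite 0·∞ as a quotient (0/0 or ∞/∞ form), then apply L'Hôpital's rule:
  lim(x→3) 3·(3-x)·ln(3-x) = 0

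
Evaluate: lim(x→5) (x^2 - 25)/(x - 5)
This is a standard limit.

Factor or rationalize the expression:
  lim(x→5) (x^2 - 25)/(x - 5) = 10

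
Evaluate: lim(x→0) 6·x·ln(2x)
This is a 0·∞ indeterminate form.

Rewrite 0·∞ as a quotient (0/0 or ∞/∞ form), then apply L'Hôpital's rule:
  lim(x→0) 6·x·ln(2x) = 0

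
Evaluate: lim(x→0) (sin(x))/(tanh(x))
This is a 0/0 indeterminate form.

Apply L'Hôpital's rule: differentiate numerator and denominator separately.
  f(x) = sin(x)   ⇒   f'(x) = cos(x)
  g(x) = tanh(x)   ⇒   g'(x) = 1 - tanh(x)^2
  lim(x→0) f'(x)/g'(x) = lim(x→0) (cos(x))/(1 - tanh(x)^2)
  = 1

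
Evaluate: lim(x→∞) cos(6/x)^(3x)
This is an exponential indeterminate form.

For exponential indeterminate forms, take the natural log:
  Let L = lim(x→∞) cos(6/x)^(3x)
  Then ln(L) = lim(x→∞) [exponent × ln(base)]
  Evaluate using L'Hôpital or standard limits, then exponentiate.
  L = 1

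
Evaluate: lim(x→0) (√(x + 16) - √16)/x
This is a standard limit.

Factor or rationalize the expression:
  lim(x→0) (√(x + 16) - √16)/x = 1/8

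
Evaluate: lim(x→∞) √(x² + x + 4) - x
This is an ∞-∞ indeterminate form.

Combine fractions or rationalize to convert ∞-∞ to 0/0 form:
  lim(x→∞) √(x² + x + 4) - x = 1/2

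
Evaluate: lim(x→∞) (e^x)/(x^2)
This is an ∞/∞ indeterminate form.

Apply L'Hôpital's rule: differentiate numerator and denominator separately.
  f(x) = e^(x)   ⇒   f'(x) = e^(x)
  g(x) = x^2   ⇒   g'(x) = 2·x
  lim(x→∞) f'(x)/g'(x) = lim(x→∞) (e^(x))/(2·x)
  = ∞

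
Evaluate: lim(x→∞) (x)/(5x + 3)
This is an ∞/∞ indeterminate form.

Apply L'Hôpital's rule: differentiate numerator and denominator separately.
  f(x) = x   ⇒   f'(x) = 1
  g(x) = 5·x + 3   ⇒   g'(x) = 5
  lim(x→∞) f'(x)/g'(x) = lim(x→∞) (1)/(5)
  = 1/5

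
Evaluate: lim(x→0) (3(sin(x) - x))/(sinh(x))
This is a 0/0 indeterminate form.

Apply L'Hôpital's rule: differentiate numerator and denominator separately.
  f(x) = -3·x + 3·sin(x)   ⇒   f'(x) = 3·cos(x) - 3
  g(x) = sinh(x)   ⇒   g'(x) = cosh(x)
  lim(x→0) f'(x)/g'(x) = lim(x→0) (3·cos(x) - 3)/(cosh(x))
  = 0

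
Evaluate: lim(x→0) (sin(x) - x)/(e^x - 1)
This is a 0/0 indeterminate form.

Apply L'Hôpital's rule: differentiate numerator and denominator separately.
  f(x) = -x + sin(x)   ⇒   f'(x) = cos(x) - 1
  g(x) = e^(x) - 1   ⇒   g'(x) = e^(x)
  lim(x→0) f'(x)/g'(x) = lim(x→0) (cos(x) - 1)/(e^(x))
  = 0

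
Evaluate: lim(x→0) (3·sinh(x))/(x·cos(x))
This is a 0/0 indeterminate form.

Apply L'Hôpital's rule: differentiate numerator and denominator separately.
  f(x) = 3·sinh(x)   ⇒   f'(x) = 3·cosh(x)
  g(x) = x·cos(x)   ⇒   g'(x) = -x·sin(x) + cos(x)
  lim(x→0) f'(x)/g'(x) = lim(x→0) (3·cosh(x))/(-x·sin(x) + cos(x))
  = 3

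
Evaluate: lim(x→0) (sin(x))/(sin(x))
This is a 0/0 indeterminate form.

Apply L'Hôpital's rule: differentiate numerator and denominator separately.
  f(x) = sin(x)   ⇒   f'(x) = cos(x)
  g(x) = sin(x)   ⇒   g'(x) = cos(x)
  lim(x→0) f'(x)/g'(x) = lim(x→0) (cos(x))/(cos(x))
  = 1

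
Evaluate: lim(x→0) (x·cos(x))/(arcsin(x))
This is a 0/0 indeterminate form.

Apply L'Hôpital's rule: differentiate numerator and denominator separately.
  f(x) = x·cos(x)   ⇒   f'(x) = -x·sin(x) + cos(x)
  g(x) = asin(x)   ⇒   g'(x) = 1/sqrt(1 - x^2)
  lim(x→0) f'(x)/g'(x) = lim(x→0) (-x·sin(x) + cos(x))/(1/sqrt(1 - x^2))
  = 1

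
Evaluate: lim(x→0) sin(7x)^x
This is an exponential indeterminate form.

For exponential indeterminate forms, take the natural log:
  Let L = lim(x→0) sin(7x)^x
  Then ln(L) = lim(x→0) [exponent × ln(base)]
  Evaluate using L'Hôpital or standard limits, then exponentiate.
  L = 1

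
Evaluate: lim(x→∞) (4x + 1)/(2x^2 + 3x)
This is an ∞/∞ indeterminate form.

Apply L'Hôpital's rule: differentiate numerator and denominator separately.
  f(x) = 4·x + 1   ⇒   f'(x) = 4
  g(x) = 2·x^2 + 3·x   ⇒   g'(x) = 4·x + 3
  lim(x→∞) f'(x)/g'(x) = lim(x→∞) (4)/(4·x + 3)
  = 0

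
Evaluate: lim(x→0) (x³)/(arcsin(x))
This is a 0/0 indeterminate form.

Apply L'Hôpital's rule: differentiate numerator and denominator separately.
  f(x) = x^3   ⇒   f'(x) = 3·x^2
  g(x) = asin(x)   ⇒   g'(x) = 1/sqrt(1 - x^2)
  lim(x→0) f'(x)/g'(x) = lim(x→0) (3·x^2)/(1/sqrt(1 - x^2))
  = 0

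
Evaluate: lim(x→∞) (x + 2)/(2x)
This is an ∞/∞ indeterminate form.

Apply L'Hôpital's rule: differentiate numerator and denominator separately.
  f(x) = x + 2   ⇒   f'(x) = 1
  g(x) = 2·x   ⇒   g'(x) = 2
  lim(x→∞) f'(x)/g'(x) = lim(x→∞) (1)/(2)
  = 1/2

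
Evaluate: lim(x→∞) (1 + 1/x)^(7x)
This is an exponential indeterminate form.

For exponential indeterminate forms, take the natural log:
  Let L = lim(x→∞) (1 + 1/x)^(7x)
  Then ln(L) = lim(x→∞) [exponent × ln(base)]
  Evaluate using L'Hôpital or standard limits, then exponentiate.
  L = e^(7)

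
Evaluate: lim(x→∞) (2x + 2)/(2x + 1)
This is an ∞/∞ indeterminate form.

Apply L'Hôpital's rule: differentiate numerator and denominator separately.
  f(x) = 2·x + 2   ⇒   f'(x) = 2
  g(x) = 2·x + 1   ⇒   g'(x) = 2
  lim(x→∞) f'(x)/g'(x) = lim(x→∞) (2)/(2)
  = 1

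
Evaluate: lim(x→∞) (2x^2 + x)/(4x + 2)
This is an ∞/∞ indeterminate form.

Apply L'Hôpital's rule: differentiate numerator and denominator separately.
  f(x) = 2·x^2 + x   ⇒   f'(x) = 4·x + 1
  g(x) = 4·x + 2   ⇒   g'(x) = 4
  lim(x→∞) f'(x)/g'(x) = lim(x→∞) (4·x + 1)/(4)
  = ∞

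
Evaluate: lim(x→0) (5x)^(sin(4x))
This is an exponential indeterminate form.

For exponential indeterminate forms, take the natural log:
  Let L = lim(x→0) (5x)^(sin(4x))
  Then ln(L) = lim(x→0) [exponent × ln(base)]
  Evaluate using L'Hôpital or standard limits, then exponentiate.
  L = 1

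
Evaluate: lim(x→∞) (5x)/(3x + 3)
This is an ∞/∞ indeterminate form.

Apply L'Hôpital's rule: differentiate numerator and denominator separately.
  f(x) = 5·x   ⇒   f'(x) = 5
  g(x) = 3·x + 3   ⇒   g'(x) = 3
  lim(x→∞) f'(x)/g'(x) = lim(x→∞) (5)/(3)
  = 5/3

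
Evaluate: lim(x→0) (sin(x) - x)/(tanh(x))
This is a 0/0 indeterminate form.

Apply L'Hôpital's rule: differentiate numerator and denominator separately.
  f(x) = -x + sin(x)   ⇒   f'(x) = cos(x) - 1
  g(x) = tanh(x)   ⇒   g'(x) = 1 - tanh(x)^2
  lim(x→0) f'(x)/g'(x) = lim(x→0) (cos(x) - 1)/(1 - tanh(x)^2)
  = 0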